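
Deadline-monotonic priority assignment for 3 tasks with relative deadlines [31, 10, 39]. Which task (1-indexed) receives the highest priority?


Sort tasks by relative deadline (ascending):
  Task 2: deadline = 10
  Task 1: deadline = 31
  Task 3: deadline = 39
Priority order (highest first): [2, 1, 3]
Highest priority task = 2

2


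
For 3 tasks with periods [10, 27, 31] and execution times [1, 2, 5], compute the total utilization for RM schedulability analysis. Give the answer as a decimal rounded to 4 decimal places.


Compute individual utilizations (exact fractions):
  Task 1: C/T = 1/10 (approx. 0.1)
  Task 2: C/T = 2/27 (approx. 0.0741)
  Task 3: C/T = 5/31 (approx. 0.1613)
Total utilization U = 1/10 + 2/27 + 5/31 = 2807/8370
Rounded to 4 decimal places: U = 0.3354
RM (Liu & Layland) bound for 3 tasks = 0.779763; compare with U = 2807/8370 (approx. 0.335364)
U <= bound, so schedulable by RM sufficient condition.

0.3354


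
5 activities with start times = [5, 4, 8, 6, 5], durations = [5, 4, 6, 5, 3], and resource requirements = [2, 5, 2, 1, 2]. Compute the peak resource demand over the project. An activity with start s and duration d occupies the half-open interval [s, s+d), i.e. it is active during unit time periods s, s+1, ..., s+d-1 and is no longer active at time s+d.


Each activity i is active on [start_i, start_i + duration_i).
Compute total resource usage per time slot:
  t=0: active resources = [], total = 0
  t=1: active resources = [], total = 0
  t=2: active resources = [], total = 0
  t=3: active resources = [], total = 0
  t=4: active resources = [5], total = 5
  t=5: active resources = [2, 5, 2], total = 9
  t=6: active resources = [2, 5, 1, 2], total = 10
  t=7: active resources = [2, 5, 1, 2], total = 10
  t=8: active resources = [2, 2, 1], total = 5
  t=9: active resources = [2, 2, 1], total = 5
  t=10: active resources = [2, 1], total = 3
  t=11: active resources = [2], total = 2
  t=12: active resources = [2], total = 2
  t=13: active resources = [2], total = 2
Peak resource demand = 10

10


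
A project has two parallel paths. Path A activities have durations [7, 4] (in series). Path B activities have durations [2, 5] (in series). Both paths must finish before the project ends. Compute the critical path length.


Path A total = 7 + 4 = 11
Path B total = 2 + 5 = 7
Critical path = longest path = max(11, 7) = 11

11


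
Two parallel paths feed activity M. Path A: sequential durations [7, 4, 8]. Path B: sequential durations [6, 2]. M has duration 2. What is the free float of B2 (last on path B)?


ES(B2) = sum of predecessors on chain B = 6
EF(B2) = ES + duration = 6 + 2 = 8
Successor of B2 is M. ES(M) = max(sum(A), sum(B)) = max(19, 8) = 19
Free float = ES(successor) - EF(current) = 19 - 8 = 11

11


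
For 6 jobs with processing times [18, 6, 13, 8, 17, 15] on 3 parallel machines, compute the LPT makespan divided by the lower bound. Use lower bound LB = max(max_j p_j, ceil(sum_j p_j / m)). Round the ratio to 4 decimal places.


LPT order: [18, 17, 15, 13, 8, 6]
Machine loads after assignment: [24, 25, 28]
LPT makespan = 28
Lower bound = max(max_job, ceil(total/3)) = max(18, 26) = 26
Ratio = 28 / 26 = 1.0769

1.0769


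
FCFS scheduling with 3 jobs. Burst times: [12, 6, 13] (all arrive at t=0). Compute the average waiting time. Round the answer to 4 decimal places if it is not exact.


FCFS order (as given): [12, 6, 13]
Waiting times:
  Job 1: wait = 0
  Job 2: wait = 12
  Job 3: wait = 18
Sum of waiting times = 30
Average waiting time = 30/3 = 10.0

10.0


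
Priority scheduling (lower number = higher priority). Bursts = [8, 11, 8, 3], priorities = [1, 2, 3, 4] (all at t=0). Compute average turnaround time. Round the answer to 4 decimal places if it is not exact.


Sort by priority (ascending = highest first):
Order: [(1, 8), (2, 11), (3, 8), (4, 3)]
Completion times:
  Priority 1, burst=8, C=8
  Priority 2, burst=11, C=19
  Priority 3, burst=8, C=27
  Priority 4, burst=3, C=30
Average turnaround = 84/4 = 21.0

21.0


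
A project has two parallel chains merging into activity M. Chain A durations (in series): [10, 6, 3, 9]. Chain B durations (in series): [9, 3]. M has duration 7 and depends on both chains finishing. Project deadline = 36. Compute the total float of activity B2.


Forward pass: ES(B2) = sum of predecessors on chain B = 9
EF = ES + duration = 9 + 3 = 12
Backward pass: LF(M) = deadline = 36; LS(M) = 36 - 7 = 29
LF(B2) = LS(M) - sum(successors on chain B) = 29 - 0 = 29
LS = LF - duration = 29 - 3 = 26
Total float = LS - ES = 26 - 9 = 17

17


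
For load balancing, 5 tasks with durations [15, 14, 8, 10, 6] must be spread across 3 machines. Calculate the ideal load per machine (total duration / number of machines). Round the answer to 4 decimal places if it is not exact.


Total processing time = 15 + 14 + 8 + 10 + 6 = 53
Number of machines = 3
Ideal balanced load = 53 / 3 = 17.6667

17.6667


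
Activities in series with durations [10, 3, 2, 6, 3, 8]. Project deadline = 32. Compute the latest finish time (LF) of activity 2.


LF(activity 2) = deadline - sum of successor durations
Successors: activities 3 through 6 with durations [2, 6, 3, 8]
Sum of successor durations = 19
LF = 32 - 19 = 13

13


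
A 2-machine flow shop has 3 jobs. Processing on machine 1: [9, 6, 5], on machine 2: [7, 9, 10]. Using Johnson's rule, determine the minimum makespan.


Apply Johnson's rule:
  Group 1 (a <= b): [(3, 5, 10), (2, 6, 9)]
  Group 2 (a > b): [(1, 9, 7)]
Optimal job order: [3, 2, 1]
Schedule:
  Job 3: M1 done at 5, M2 done at 15
  Job 2: M1 done at 11, M2 done at 24
  Job 1: M1 done at 20, M2 done at 31
Makespan = 31

31


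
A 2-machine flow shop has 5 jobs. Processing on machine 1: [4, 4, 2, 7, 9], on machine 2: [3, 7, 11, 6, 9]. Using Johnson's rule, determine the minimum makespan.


Apply Johnson's rule:
  Group 1 (a <= b): [(3, 2, 11), (2, 4, 7), (5, 9, 9)]
  Group 2 (a > b): [(4, 7, 6), (1, 4, 3)]
Optimal job order: [3, 2, 5, 4, 1]
Schedule:
  Job 3: M1 done at 2, M2 done at 13
  Job 2: M1 done at 6, M2 done at 20
  Job 5: M1 done at 15, M2 done at 29
  Job 4: M1 done at 22, M2 done at 35
  Job 1: M1 done at 26, M2 done at 38
Makespan = 38

38


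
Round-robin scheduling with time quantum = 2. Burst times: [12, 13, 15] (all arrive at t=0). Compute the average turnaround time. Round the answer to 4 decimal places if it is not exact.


Time quantum = 2
Execution trace:
  J1 runs 2 units, time = 2
  J2 runs 2 units, time = 4
  J3 runs 2 units, time = 6
  J1 runs 2 units, time = 8
  J2 runs 2 units, time = 10
  J3 runs 2 units, time = 12
  J1 runs 2 units, time = 14
  J2 runs 2 units, time = 16
  J3 runs 2 units, time = 18
  J1 runs 2 units, time = 20
  J2 runs 2 units, time = 22
  J3 runs 2 units, time = 24
  J1 runs 2 units, time = 26
  J2 runs 2 units, time = 28
  J3 runs 2 units, time = 30
  J1 runs 2 units, time = 32
  J2 runs 2 units, time = 34
  J3 runs 2 units, time = 36
  J2 runs 1 units, time = 37
  J3 runs 2 units, time = 39
  J3 runs 1 units, time = 40
Finish times: [32, 37, 40]
Average turnaround = 109/3 = 36.3333

36.3333


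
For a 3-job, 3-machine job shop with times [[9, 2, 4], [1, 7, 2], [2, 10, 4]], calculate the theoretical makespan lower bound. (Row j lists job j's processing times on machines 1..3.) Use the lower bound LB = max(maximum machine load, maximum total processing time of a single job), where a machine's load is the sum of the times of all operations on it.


Machine loads:
  Machine 1: 9 + 1 + 2 = 12
  Machine 2: 2 + 7 + 10 = 19
  Machine 3: 4 + 2 + 4 = 10
Max machine load = 19
Job totals:
  Job 1: 15
  Job 2: 10
  Job 3: 16
Max job total = 16
Lower bound = max(19, 16) = 19

19


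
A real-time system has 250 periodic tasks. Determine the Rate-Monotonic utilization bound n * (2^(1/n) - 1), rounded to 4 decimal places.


Compute 2^(1/250) = 1.0027764359
Subtract 1: 1.0027764359 - 1 = 0.0027764359
Multiply by n: 250 * 0.0027764359 = 0.6941089750
Round to 4 dp: 0.6941

0.6941


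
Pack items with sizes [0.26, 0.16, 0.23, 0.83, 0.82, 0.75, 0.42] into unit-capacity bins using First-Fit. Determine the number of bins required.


Place items sequentially using First-Fit:
  Item 0.26 -> new Bin 1
  Item 0.16 -> Bin 1 (now 0.42)
  Item 0.23 -> Bin 1 (now 0.65)
  Item 0.83 -> new Bin 2
  Item 0.82 -> new Bin 3
  Item 0.75 -> new Bin 4
  Item 0.42 -> new Bin 5
Total bins used = 5

5


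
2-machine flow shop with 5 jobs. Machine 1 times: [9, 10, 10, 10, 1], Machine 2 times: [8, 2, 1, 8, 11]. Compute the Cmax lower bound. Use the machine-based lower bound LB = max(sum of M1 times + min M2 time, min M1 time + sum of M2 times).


LB1 = sum(M1 times) + min(M2 times) = 40 + 1 = 41
LB2 = min(M1 times) + sum(M2 times) = 1 + 30 = 31
Lower bound = max(LB1, LB2) = max(41, 31) = 41

41


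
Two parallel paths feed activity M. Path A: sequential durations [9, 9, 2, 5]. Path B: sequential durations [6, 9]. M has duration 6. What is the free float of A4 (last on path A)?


ES(A4) = sum of predecessors on chain A = 20
EF(A4) = ES + duration = 20 + 5 = 25
Successor of A4 is M. ES(M) = max(sum(A), sum(B)) = max(25, 15) = 25
Free float = ES(successor) - EF(current) = 25 - 25 = 0

0


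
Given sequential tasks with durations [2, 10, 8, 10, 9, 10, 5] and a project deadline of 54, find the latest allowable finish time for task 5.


LF(activity 5) = deadline - sum of successor durations
Successors: activities 6 through 7 with durations [10, 5]
Sum of successor durations = 15
LF = 54 - 15 = 39

39


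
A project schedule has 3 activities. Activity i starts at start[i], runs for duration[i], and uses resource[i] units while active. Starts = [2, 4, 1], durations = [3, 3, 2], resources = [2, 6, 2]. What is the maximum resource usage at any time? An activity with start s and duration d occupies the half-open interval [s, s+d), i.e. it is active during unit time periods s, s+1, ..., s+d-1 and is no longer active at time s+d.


Each activity i is active on [start_i, start_i + duration_i).
Compute total resource usage per time slot:
  t=0: active resources = [], total = 0
  t=1: active resources = [2], total = 2
  t=2: active resources = [2, 2], total = 4
  t=3: active resources = [2], total = 2
  t=4: active resources = [2, 6], total = 8
  t=5: active resources = [6], total = 6
  t=6: active resources = [6], total = 6
Peak resource demand = 8

8


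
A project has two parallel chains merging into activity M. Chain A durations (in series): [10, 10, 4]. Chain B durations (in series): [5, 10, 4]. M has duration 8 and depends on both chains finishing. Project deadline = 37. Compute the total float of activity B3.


Forward pass: ES(B3) = sum of predecessors on chain B = 15
EF = ES + duration = 15 + 4 = 19
Backward pass: LF(M) = deadline = 37; LS(M) = 37 - 8 = 29
LF(B3) = LS(M) - sum(successors on chain B) = 29 - 0 = 29
LS = LF - duration = 29 - 4 = 25
Total float = LS - ES = 25 - 15 = 10

10


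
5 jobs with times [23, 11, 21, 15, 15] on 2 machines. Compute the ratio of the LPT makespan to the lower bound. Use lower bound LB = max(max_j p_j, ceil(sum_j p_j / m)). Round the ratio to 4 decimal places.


LPT order: [23, 21, 15, 15, 11]
Machine loads after assignment: [38, 47]
LPT makespan = 47
Lower bound = max(max_job, ceil(total/2)) = max(23, 43) = 43
Ratio = 47 / 43 = 1.093

1.093


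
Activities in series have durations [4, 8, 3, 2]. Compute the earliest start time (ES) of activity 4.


Activity 4 starts after activities 1 through 3 complete.
Predecessor durations: [4, 8, 3]
ES = 4 + 8 + 3 = 15

15


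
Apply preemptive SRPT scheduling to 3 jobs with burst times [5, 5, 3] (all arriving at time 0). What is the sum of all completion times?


Since all jobs arrive at t=0, SRPT equals SPT ordering.
SPT order: [3, 5, 5]
Completion times:
  Job 1: p=3, C=3
  Job 2: p=5, C=8
  Job 3: p=5, C=13
Total completion time = 3 + 8 + 13 = 24

24


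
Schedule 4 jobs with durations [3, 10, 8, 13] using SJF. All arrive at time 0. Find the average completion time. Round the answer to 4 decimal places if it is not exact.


SJF order (ascending): [3, 8, 10, 13]
Completion times:
  Job 1: burst=3, C=3
  Job 2: burst=8, C=11
  Job 3: burst=10, C=21
  Job 4: burst=13, C=34
Average completion = 69/4 = 17.25

17.25


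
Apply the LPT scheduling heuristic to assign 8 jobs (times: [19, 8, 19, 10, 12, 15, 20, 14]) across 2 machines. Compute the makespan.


Sort jobs in decreasing order (LPT): [20, 19, 19, 15, 14, 12, 10, 8]
Assign each job to the least loaded machine:
  Machine 1: jobs [20, 15, 14, 10], load = 59
  Machine 2: jobs [19, 19, 12, 8], load = 58
Makespan = max load = 59

59


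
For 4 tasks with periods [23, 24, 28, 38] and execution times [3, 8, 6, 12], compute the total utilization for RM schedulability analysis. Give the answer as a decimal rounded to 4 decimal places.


Compute individual utilizations (exact fractions):
  Task 1: C/T = 3/23 (approx. 0.1304)
  Task 2: C/T = 8/24 = 1/3 (approx. 0.3333)
  Task 3: C/T = 6/28 = 3/14 (approx. 0.2143)
  Task 4: C/T = 12/38 = 6/19 (approx. 0.3158)
Total utilization U = 3/23 + 1/3 + 3/14 + 6/19 = 18241/18354
Rounded to 4 decimal places: U = 0.9938
RM (Liu & Layland) bound for 4 tasks = 0.756828; compare with U = 18241/18354 (approx. 0.993843)
bound < U <= 1, so the RM sufficient condition is not met (inconclusive; an exact test such as response-time analysis is needed).

0.9938


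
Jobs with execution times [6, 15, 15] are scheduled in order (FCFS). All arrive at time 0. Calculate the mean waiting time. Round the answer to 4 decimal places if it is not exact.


FCFS order (as given): [6, 15, 15]
Waiting times:
  Job 1: wait = 0
  Job 2: wait = 6
  Job 3: wait = 21
Sum of waiting times = 27
Average waiting time = 27/3 = 9.0

9.0


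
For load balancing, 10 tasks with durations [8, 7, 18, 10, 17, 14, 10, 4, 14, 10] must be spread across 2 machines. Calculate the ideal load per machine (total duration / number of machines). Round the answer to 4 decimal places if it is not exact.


Total processing time = 8 + 7 + 18 + 10 + 17 + 14 + 10 + 4 + 14 + 10 = 112
Number of machines = 2
Ideal balanced load = 112 / 2 = 56.0

56.0


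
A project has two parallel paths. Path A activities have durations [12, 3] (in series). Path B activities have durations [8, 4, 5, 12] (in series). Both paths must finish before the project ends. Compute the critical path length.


Path A total = 12 + 3 = 15
Path B total = 8 + 4 + 5 + 12 = 29
Critical path = longest path = max(15, 29) = 29

29


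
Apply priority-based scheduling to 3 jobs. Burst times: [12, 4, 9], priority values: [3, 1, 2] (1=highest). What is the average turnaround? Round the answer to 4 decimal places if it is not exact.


Sort by priority (ascending = highest first):
Order: [(1, 4), (2, 9), (3, 12)]
Completion times:
  Priority 1, burst=4, C=4
  Priority 2, burst=9, C=13
  Priority 3, burst=12, C=25
Average turnaround = 42/3 = 14.0

14.0


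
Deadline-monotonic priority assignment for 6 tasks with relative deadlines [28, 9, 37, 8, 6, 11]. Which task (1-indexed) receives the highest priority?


Sort tasks by relative deadline (ascending):
  Task 5: deadline = 6
  Task 4: deadline = 8
  Task 2: deadline = 9
  Task 6: deadline = 11
  Task 1: deadline = 28
  Task 3: deadline = 37
Priority order (highest first): [5, 4, 2, 6, 1, 3]
Highest priority task = 5

5


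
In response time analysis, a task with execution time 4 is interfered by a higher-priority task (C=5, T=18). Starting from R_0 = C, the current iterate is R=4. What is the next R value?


R_next = C + ceil(R_prev / T_hp) * C_hp
ceil(4 / 18) = ceil(0.2222) = 1
Interference = 1 * 5 = 5
R_next = 4 + 5 = 9

9


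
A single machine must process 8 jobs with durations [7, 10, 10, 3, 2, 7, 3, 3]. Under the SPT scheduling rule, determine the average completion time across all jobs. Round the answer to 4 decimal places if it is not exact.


Sort jobs by processing time (SPT order): [2, 3, 3, 3, 7, 7, 10, 10]
Compute completion times sequentially:
  Job 1: processing = 2, completes at 2
  Job 2: processing = 3, completes at 5
  Job 3: processing = 3, completes at 8
  Job 4: processing = 3, completes at 11
  Job 5: processing = 7, completes at 18
  Job 6: processing = 7, completes at 25
  Job 7: processing = 10, completes at 35
  Job 8: processing = 10, completes at 45
Sum of completion times = 149
Average completion time = 149/8 = 18.625

18.625


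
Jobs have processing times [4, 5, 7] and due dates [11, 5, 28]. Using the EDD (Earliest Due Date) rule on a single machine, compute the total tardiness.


Sort by due date (EDD order): [(5, 5), (4, 11), (7, 28)]
Compute completion times and tardiness:
  Job 1: p=5, d=5, C=5, tardiness=max(0,5-5)=0
  Job 2: p=4, d=11, C=9, tardiness=max(0,9-11)=0
  Job 3: p=7, d=28, C=16, tardiness=max(0,16-28)=0
Total tardiness = 0

0


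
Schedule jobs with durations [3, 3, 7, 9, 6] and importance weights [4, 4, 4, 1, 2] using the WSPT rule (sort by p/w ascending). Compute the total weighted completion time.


Compute p/w ratios and sort ascending (WSPT): [(3, 4), (3, 4), (7, 4), (6, 2), (9, 1)]
Compute weighted completion times:
  Job (p=3,w=4): C=3, w*C=4*3=12
  Job (p=3,w=4): C=6, w*C=4*6=24
  Job (p=7,w=4): C=13, w*C=4*13=52
  Job (p=6,w=2): C=19, w*C=2*19=38
  Job (p=9,w=1): C=28, w*C=1*28=28
Total weighted completion time = 154

154


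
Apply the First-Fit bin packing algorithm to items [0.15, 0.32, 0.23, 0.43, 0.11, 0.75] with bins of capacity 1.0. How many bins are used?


Place items sequentially using First-Fit:
  Item 0.15 -> new Bin 1
  Item 0.32 -> Bin 1 (now 0.47)
  Item 0.23 -> Bin 1 (now 0.7)
  Item 0.43 -> new Bin 2
  Item 0.11 -> Bin 1 (now 0.81)
  Item 0.75 -> new Bin 3
Total bins used = 3

3


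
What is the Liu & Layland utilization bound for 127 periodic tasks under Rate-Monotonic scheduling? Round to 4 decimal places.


Compute 2^(1/127) = 1.0054727730
Subtract 1: 1.0054727730 - 1 = 0.0054727730
Multiply by n: 127 * 0.0054727730 = 0.6950421710
Round to 4 dp: 0.6950

0.6950


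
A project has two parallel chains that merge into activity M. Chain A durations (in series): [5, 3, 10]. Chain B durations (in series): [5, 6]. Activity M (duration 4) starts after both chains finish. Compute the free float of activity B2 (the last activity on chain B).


ES(B2) = sum of predecessors on chain B = 5
EF(B2) = ES + duration = 5 + 6 = 11
Successor of B2 is M. ES(M) = max(sum(A), sum(B)) = max(18, 11) = 18
Free float = ES(successor) - EF(current) = 18 - 11 = 7

7


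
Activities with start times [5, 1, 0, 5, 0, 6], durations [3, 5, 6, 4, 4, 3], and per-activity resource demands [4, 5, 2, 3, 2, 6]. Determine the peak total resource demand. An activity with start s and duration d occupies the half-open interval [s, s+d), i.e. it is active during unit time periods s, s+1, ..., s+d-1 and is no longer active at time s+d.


Each activity i is active on [start_i, start_i + duration_i).
Compute total resource usage per time slot:
  t=0: active resources = [2, 2], total = 4
  t=1: active resources = [5, 2, 2], total = 9
  t=2: active resources = [5, 2, 2], total = 9
  t=3: active resources = [5, 2, 2], total = 9
  t=4: active resources = [5, 2], total = 7
  t=5: active resources = [4, 5, 2, 3], total = 14
  t=6: active resources = [4, 3, 6], total = 13
  t=7: active resources = [4, 3, 6], total = 13
  t=8: active resources = [3, 6], total = 9
Peak resource demand = 14

14


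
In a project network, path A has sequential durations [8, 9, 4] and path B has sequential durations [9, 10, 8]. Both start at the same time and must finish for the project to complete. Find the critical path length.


Path A total = 8 + 9 + 4 = 21
Path B total = 9 + 10 + 8 = 27
Critical path = longest path = max(21, 27) = 27

27


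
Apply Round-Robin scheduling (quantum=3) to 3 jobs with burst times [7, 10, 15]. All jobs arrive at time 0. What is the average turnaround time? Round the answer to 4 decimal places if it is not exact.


Time quantum = 3
Execution trace:
  J1 runs 3 units, time = 3
  J2 runs 3 units, time = 6
  J3 runs 3 units, time = 9
  J1 runs 3 units, time = 12
  J2 runs 3 units, time = 15
  J3 runs 3 units, time = 18
  J1 runs 1 units, time = 19
  J2 runs 3 units, time = 22
  J3 runs 3 units, time = 25
  J2 runs 1 units, time = 26
  J3 runs 3 units, time = 29
  J3 runs 3 units, time = 32
Finish times: [19, 26, 32]
Average turnaround = 77/3 = 25.6667

25.6667


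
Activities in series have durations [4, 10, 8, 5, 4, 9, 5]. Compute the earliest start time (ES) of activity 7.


Activity 7 starts after activities 1 through 6 complete.
Predecessor durations: [4, 10, 8, 5, 4, 9]
ES = 4 + 10 + 8 + 5 + 4 + 9 = 40

40


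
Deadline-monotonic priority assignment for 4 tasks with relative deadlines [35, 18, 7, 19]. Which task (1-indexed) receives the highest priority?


Sort tasks by relative deadline (ascending):
  Task 3: deadline = 7
  Task 2: deadline = 18
  Task 4: deadline = 19
  Task 1: deadline = 35
Priority order (highest first): [3, 2, 4, 1]
Highest priority task = 3

3


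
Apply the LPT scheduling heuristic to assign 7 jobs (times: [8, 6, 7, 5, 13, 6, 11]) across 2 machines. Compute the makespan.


Sort jobs in decreasing order (LPT): [13, 11, 8, 7, 6, 6, 5]
Assign each job to the least loaded machine:
  Machine 1: jobs [13, 7, 6], load = 26
  Machine 2: jobs [11, 8, 6, 5], load = 30
Makespan = max load = 30

30


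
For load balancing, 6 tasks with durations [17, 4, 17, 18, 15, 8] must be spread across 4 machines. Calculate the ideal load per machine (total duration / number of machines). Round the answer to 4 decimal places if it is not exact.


Total processing time = 17 + 4 + 17 + 18 + 15 + 8 = 79
Number of machines = 4
Ideal balanced load = 79 / 4 = 19.75

19.75


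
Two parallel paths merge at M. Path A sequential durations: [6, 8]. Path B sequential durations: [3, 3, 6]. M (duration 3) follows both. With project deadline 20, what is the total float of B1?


Forward pass: ES(B1) = sum of predecessors on chain B = 0
EF = ES + duration = 0 + 3 = 3
Backward pass: LF(M) = deadline = 20; LS(M) = 20 - 3 = 17
LF(B1) = LS(M) - sum(successors on chain B) = 17 - 9 = 8
LS = LF - duration = 8 - 3 = 5
Total float = LS - ES = 5 - 0 = 5

5


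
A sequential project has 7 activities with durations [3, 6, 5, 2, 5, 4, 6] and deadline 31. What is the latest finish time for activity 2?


LF(activity 2) = deadline - sum of successor durations
Successors: activities 3 through 7 with durations [5, 2, 5, 4, 6]
Sum of successor durations = 22
LF = 31 - 22 = 9

9


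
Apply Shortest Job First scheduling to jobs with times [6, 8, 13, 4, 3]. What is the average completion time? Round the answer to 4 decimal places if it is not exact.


SJF order (ascending): [3, 4, 6, 8, 13]
Completion times:
  Job 1: burst=3, C=3
  Job 2: burst=4, C=7
  Job 3: burst=6, C=13
  Job 4: burst=8, C=21
  Job 5: burst=13, C=34
Average completion = 78/5 = 15.6

15.6


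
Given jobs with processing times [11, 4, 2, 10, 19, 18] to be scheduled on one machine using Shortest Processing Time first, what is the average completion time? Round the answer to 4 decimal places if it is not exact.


Sort jobs by processing time (SPT order): [2, 4, 10, 11, 18, 19]
Compute completion times sequentially:
  Job 1: processing = 2, completes at 2
  Job 2: processing = 4, completes at 6
  Job 3: processing = 10, completes at 16
  Job 4: processing = 11, completes at 27
  Job 5: processing = 18, completes at 45
  Job 6: processing = 19, completes at 64
Sum of completion times = 160
Average completion time = 160/6 = 26.6667

26.6667


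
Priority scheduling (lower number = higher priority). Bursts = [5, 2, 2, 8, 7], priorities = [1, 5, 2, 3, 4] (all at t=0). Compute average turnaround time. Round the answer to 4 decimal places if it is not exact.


Sort by priority (ascending = highest first):
Order: [(1, 5), (2, 2), (3, 8), (4, 7), (5, 2)]
Completion times:
  Priority 1, burst=5, C=5
  Priority 2, burst=2, C=7
  Priority 3, burst=8, C=15
  Priority 4, burst=7, C=22
  Priority 5, burst=2, C=24
Average turnaround = 73/5 = 14.6

14.6


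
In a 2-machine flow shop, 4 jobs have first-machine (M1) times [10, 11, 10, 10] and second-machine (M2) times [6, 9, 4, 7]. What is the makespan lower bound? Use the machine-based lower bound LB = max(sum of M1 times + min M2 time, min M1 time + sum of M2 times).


LB1 = sum(M1 times) + min(M2 times) = 41 + 4 = 45
LB2 = min(M1 times) + sum(M2 times) = 10 + 26 = 36
Lower bound = max(LB1, LB2) = max(45, 36) = 45

45


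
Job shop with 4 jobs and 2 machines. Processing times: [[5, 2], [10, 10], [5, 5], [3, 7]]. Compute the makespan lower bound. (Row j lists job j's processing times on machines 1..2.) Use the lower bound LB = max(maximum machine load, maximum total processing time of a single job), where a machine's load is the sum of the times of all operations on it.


Machine loads:
  Machine 1: 5 + 10 + 5 + 3 = 23
  Machine 2: 2 + 10 + 5 + 7 = 24
Max machine load = 24
Job totals:
  Job 1: 7
  Job 2: 20
  Job 3: 10
  Job 4: 10
Max job total = 20
Lower bound = max(24, 20) = 24

24


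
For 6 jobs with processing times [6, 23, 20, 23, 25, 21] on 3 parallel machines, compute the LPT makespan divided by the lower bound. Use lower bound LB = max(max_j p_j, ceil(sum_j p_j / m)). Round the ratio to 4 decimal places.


LPT order: [25, 23, 23, 21, 20, 6]
Machine loads after assignment: [31, 44, 43]
LPT makespan = 44
Lower bound = max(max_job, ceil(total/3)) = max(25, 40) = 40
Ratio = 44 / 40 = 1.1

1.1


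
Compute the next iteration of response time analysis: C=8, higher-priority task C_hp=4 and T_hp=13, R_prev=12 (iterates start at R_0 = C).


R_next = C + ceil(R_prev / T_hp) * C_hp
ceil(12 / 13) = ceil(0.9231) = 1
Interference = 1 * 4 = 4
R_next = 8 + 4 = 12
R_next = R_prev, so the iteration has converged (response time = 12).

12


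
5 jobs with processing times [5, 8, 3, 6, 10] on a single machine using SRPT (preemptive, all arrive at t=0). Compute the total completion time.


Since all jobs arrive at t=0, SRPT equals SPT ordering.
SPT order: [3, 5, 6, 8, 10]
Completion times:
  Job 1: p=3, C=3
  Job 2: p=5, C=8
  Job 3: p=6, C=14
  Job 4: p=8, C=22
  Job 5: p=10, C=32
Total completion time = 3 + 8 + 14 + 22 + 32 = 79

79


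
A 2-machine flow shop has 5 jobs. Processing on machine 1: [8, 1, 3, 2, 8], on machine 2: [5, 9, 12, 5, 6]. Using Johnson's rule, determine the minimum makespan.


Apply Johnson's rule:
  Group 1 (a <= b): [(2, 1, 9), (4, 2, 5), (3, 3, 12)]
  Group 2 (a > b): [(5, 8, 6), (1, 8, 5)]
Optimal job order: [2, 4, 3, 5, 1]
Schedule:
  Job 2: M1 done at 1, M2 done at 10
  Job 4: M1 done at 3, M2 done at 15
  Job 3: M1 done at 6, M2 done at 27
  Job 5: M1 done at 14, M2 done at 33
  Job 1: M1 done at 22, M2 done at 38
Makespan = 38

38


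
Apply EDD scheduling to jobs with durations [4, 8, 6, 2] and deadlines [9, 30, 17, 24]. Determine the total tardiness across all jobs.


Sort by due date (EDD order): [(4, 9), (6, 17), (2, 24), (8, 30)]
Compute completion times and tardiness:
  Job 1: p=4, d=9, C=4, tardiness=max(0,4-9)=0
  Job 2: p=6, d=17, C=10, tardiness=max(0,10-17)=0
  Job 3: p=2, d=24, C=12, tardiness=max(0,12-24)=0
  Job 4: p=8, d=30, C=20, tardiness=max(0,20-30)=0
Total tardiness = 0

0


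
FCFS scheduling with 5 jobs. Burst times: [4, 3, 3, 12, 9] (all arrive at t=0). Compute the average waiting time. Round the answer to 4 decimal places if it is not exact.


FCFS order (as given): [4, 3, 3, 12, 9]
Waiting times:
  Job 1: wait = 0
  Job 2: wait = 4
  Job 3: wait = 7
  Job 4: wait = 10
  Job 5: wait = 22
Sum of waiting times = 43
Average waiting time = 43/5 = 8.6

8.6


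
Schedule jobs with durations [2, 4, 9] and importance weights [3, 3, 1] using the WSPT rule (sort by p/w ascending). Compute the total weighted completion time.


Compute p/w ratios and sort ascending (WSPT): [(2, 3), (4, 3), (9, 1)]
Compute weighted completion times:
  Job (p=2,w=3): C=2, w*C=3*2=6
  Job (p=4,w=3): C=6, w*C=3*6=18
  Job (p=9,w=1): C=15, w*C=1*15=15
Total weighted completion time = 39

39


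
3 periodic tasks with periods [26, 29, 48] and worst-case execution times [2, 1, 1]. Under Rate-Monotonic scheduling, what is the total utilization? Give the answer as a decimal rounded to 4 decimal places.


Compute individual utilizations (exact fractions):
  Task 1: C/T = 2/26 = 1/13 (approx. 0.0769)
  Task 2: C/T = 1/29 (approx. 0.0345)
  Task 3: C/T = 1/48 (approx. 0.0208)
Total utilization U = 1/13 + 1/29 + 1/48 = 2393/18096
Rounded to 4 decimal places: U = 0.1322
RM (Liu & Layland) bound for 3 tasks = 0.779763; compare with U = 2393/18096 (approx. 0.132239)
U <= bound, so schedulable by RM sufficient condition.

0.1322


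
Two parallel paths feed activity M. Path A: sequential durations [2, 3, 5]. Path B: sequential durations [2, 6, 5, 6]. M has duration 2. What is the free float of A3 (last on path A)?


ES(A3) = sum of predecessors on chain A = 5
EF(A3) = ES + duration = 5 + 5 = 10
Successor of A3 is M. ES(M) = max(sum(A), sum(B)) = max(10, 19) = 19
Free float = ES(successor) - EF(current) = 19 - 10 = 9

9


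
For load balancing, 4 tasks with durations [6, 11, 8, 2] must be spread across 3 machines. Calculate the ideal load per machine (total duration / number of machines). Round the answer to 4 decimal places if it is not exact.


Total processing time = 6 + 11 + 8 + 2 = 27
Number of machines = 3
Ideal balanced load = 27 / 3 = 9.0

9.0


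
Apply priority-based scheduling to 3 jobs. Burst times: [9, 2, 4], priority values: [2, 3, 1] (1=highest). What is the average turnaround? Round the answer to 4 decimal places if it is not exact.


Sort by priority (ascending = highest first):
Order: [(1, 4), (2, 9), (3, 2)]
Completion times:
  Priority 1, burst=4, C=4
  Priority 2, burst=9, C=13
  Priority 3, burst=2, C=15
Average turnaround = 32/3 = 10.6667

10.6667


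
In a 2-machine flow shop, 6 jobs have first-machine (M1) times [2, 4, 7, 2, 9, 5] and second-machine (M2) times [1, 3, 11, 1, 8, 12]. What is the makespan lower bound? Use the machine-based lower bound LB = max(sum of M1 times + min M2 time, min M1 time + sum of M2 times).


LB1 = sum(M1 times) + min(M2 times) = 29 + 1 = 30
LB2 = min(M1 times) + sum(M2 times) = 2 + 36 = 38
Lower bound = max(LB1, LB2) = max(30, 38) = 38

38


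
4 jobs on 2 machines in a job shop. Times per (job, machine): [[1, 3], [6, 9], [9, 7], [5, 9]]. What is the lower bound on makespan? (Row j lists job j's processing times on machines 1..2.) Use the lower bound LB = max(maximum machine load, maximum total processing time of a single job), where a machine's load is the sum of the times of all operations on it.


Machine loads:
  Machine 1: 1 + 6 + 9 + 5 = 21
  Machine 2: 3 + 9 + 7 + 9 = 28
Max machine load = 28
Job totals:
  Job 1: 4
  Job 2: 15
  Job 3: 16
  Job 4: 14
Max job total = 16
Lower bound = max(28, 16) = 28

28


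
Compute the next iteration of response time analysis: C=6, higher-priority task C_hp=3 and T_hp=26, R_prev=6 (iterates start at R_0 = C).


R_next = C + ceil(R_prev / T_hp) * C_hp
ceil(6 / 26) = ceil(0.2308) = 1
Interference = 1 * 3 = 3
R_next = 6 + 3 = 9

9


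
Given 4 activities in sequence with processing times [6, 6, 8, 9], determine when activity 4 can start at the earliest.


Activity 4 starts after activities 1 through 3 complete.
Predecessor durations: [6, 6, 8]
ES = 6 + 6 + 8 = 20

20


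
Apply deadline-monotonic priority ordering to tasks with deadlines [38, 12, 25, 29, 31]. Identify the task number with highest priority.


Sort tasks by relative deadline (ascending):
  Task 2: deadline = 12
  Task 3: deadline = 25
  Task 4: deadline = 29
  Task 5: deadline = 31
  Task 1: deadline = 38
Priority order (highest first): [2, 3, 4, 5, 1]
Highest priority task = 2

2


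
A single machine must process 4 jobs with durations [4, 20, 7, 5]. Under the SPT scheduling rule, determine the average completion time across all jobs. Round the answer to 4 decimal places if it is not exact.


Sort jobs by processing time (SPT order): [4, 5, 7, 20]
Compute completion times sequentially:
  Job 1: processing = 4, completes at 4
  Job 2: processing = 5, completes at 9
  Job 3: processing = 7, completes at 16
  Job 4: processing = 20, completes at 36
Sum of completion times = 65
Average completion time = 65/4 = 16.25

16.25


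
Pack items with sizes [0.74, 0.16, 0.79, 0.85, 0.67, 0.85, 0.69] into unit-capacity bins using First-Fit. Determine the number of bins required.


Place items sequentially using First-Fit:
  Item 0.74 -> new Bin 1
  Item 0.16 -> Bin 1 (now 0.9)
  Item 0.79 -> new Bin 2
  Item 0.85 -> new Bin 3
  Item 0.67 -> new Bin 4
  Item 0.85 -> new Bin 5
  Item 0.69 -> new Bin 6
Total bins used = 6

6


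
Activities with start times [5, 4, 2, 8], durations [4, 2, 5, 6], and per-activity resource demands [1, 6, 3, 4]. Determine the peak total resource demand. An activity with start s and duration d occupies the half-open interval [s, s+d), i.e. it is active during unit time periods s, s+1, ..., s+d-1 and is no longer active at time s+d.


Each activity i is active on [start_i, start_i + duration_i).
Compute total resource usage per time slot:
  t=0: active resources = [], total = 0
  t=1: active resources = [], total = 0
  t=2: active resources = [3], total = 3
  t=3: active resources = [3], total = 3
  t=4: active resources = [6, 3], total = 9
  t=5: active resources = [1, 6, 3], total = 10
  t=6: active resources = [1, 3], total = 4
  t=7: active resources = [1], total = 1
  t=8: active resources = [1, 4], total = 5
  t=9: active resources = [4], total = 4
  t=10: active resources = [4], total = 4
  t=11: active resources = [4], total = 4
  t=12: active resources = [4], total = 4
  t=13: active resources = [4], total = 4
Peak resource demand = 10

10


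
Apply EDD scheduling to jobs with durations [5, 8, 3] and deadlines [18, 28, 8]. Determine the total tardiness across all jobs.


Sort by due date (EDD order): [(3, 8), (5, 18), (8, 28)]
Compute completion times and tardiness:
  Job 1: p=3, d=8, C=3, tardiness=max(0,3-8)=0
  Job 2: p=5, d=18, C=8, tardiness=max(0,8-18)=0
  Job 3: p=8, d=28, C=16, tardiness=max(0,16-28)=0
Total tardiness = 0

0


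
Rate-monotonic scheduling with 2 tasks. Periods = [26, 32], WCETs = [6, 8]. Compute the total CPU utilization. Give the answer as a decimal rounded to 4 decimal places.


Compute individual utilizations (exact fractions):
  Task 1: C/T = 6/26 = 3/13 (approx. 0.2308)
  Task 2: C/T = 8/32 = 1/4 (approx. 0.25)
Total utilization U = 3/13 + 1/4 = 25/52
Rounded to 4 decimal places: U = 0.4808
RM (Liu & Layland) bound for 2 tasks = 0.828427; compare with U = 25/52 (approx. 0.480769)
U <= bound, so schedulable by RM sufficient condition.

0.4808


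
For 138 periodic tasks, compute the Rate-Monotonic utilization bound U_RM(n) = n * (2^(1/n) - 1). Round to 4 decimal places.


Compute 2^(1/138) = 1.0050354411
Subtract 1: 1.0050354411 - 1 = 0.0050354411
Multiply by n: 138 * 0.0050354411 = 0.6948908718
Round to 4 dp: 0.6949

0.6949


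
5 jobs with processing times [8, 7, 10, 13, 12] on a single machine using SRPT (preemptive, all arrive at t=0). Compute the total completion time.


Since all jobs arrive at t=0, SRPT equals SPT ordering.
SPT order: [7, 8, 10, 12, 13]
Completion times:
  Job 1: p=7, C=7
  Job 2: p=8, C=15
  Job 3: p=10, C=25
  Job 4: p=12, C=37
  Job 5: p=13, C=50
Total completion time = 7 + 15 + 25 + 37 + 50 = 134

134


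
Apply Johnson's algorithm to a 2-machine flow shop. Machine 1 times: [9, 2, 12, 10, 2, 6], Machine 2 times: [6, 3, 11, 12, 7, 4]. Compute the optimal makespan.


Apply Johnson's rule:
  Group 1 (a <= b): [(2, 2, 3), (5, 2, 7), (4, 10, 12)]
  Group 2 (a > b): [(3, 12, 11), (1, 9, 6), (6, 6, 4)]
Optimal job order: [2, 5, 4, 3, 1, 6]
Schedule:
  Job 2: M1 done at 2, M2 done at 5
  Job 5: M1 done at 4, M2 done at 12
  Job 4: M1 done at 14, M2 done at 26
  Job 3: M1 done at 26, M2 done at 37
  Job 1: M1 done at 35, M2 done at 43
  Job 6: M1 done at 41, M2 done at 47
Makespan = 47

47


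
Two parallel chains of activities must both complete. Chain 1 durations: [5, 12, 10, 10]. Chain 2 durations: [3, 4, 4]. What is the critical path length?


Path A total = 5 + 12 + 10 + 10 = 37
Path B total = 3 + 4 + 4 = 11
Critical path = longest path = max(37, 11) = 37

37


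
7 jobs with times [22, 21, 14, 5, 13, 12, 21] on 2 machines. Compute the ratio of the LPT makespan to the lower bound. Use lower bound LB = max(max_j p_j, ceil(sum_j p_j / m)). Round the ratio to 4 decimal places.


LPT order: [22, 21, 21, 14, 13, 12, 5]
Machine loads after assignment: [54, 54]
LPT makespan = 54
Lower bound = max(max_job, ceil(total/2)) = max(22, 54) = 54
Ratio = 54 / 54 = 1.0

1.0


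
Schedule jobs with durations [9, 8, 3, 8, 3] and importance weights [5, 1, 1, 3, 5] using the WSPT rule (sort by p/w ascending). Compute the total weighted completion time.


Compute p/w ratios and sort ascending (WSPT): [(3, 5), (9, 5), (8, 3), (3, 1), (8, 1)]
Compute weighted completion times:
  Job (p=3,w=5): C=3, w*C=5*3=15
  Job (p=9,w=5): C=12, w*C=5*12=60
  Job (p=8,w=3): C=20, w*C=3*20=60
  Job (p=3,w=1): C=23, w*C=1*23=23
  Job (p=8,w=1): C=31, w*C=1*31=31
Total weighted completion time = 189

189


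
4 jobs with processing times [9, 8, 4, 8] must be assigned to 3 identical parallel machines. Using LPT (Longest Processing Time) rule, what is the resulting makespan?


Sort jobs in decreasing order (LPT): [9, 8, 8, 4]
Assign each job to the least loaded machine:
  Machine 1: jobs [9], load = 9
  Machine 2: jobs [8, 4], load = 12
  Machine 3: jobs [8], load = 8
Makespan = max load = 12

12


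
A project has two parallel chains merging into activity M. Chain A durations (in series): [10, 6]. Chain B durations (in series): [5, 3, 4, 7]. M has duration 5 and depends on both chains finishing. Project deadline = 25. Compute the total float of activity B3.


Forward pass: ES(B3) = sum of predecessors on chain B = 8
EF = ES + duration = 8 + 4 = 12
Backward pass: LF(M) = deadline = 25; LS(M) = 25 - 5 = 20
LF(B3) = LS(M) - sum(successors on chain B) = 20 - 7 = 13
LS = LF - duration = 13 - 4 = 9
Total float = LS - ES = 9 - 8 = 1

1


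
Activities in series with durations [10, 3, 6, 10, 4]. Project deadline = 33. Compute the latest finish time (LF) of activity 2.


LF(activity 2) = deadline - sum of successor durations
Successors: activities 3 through 5 with durations [6, 10, 4]
Sum of successor durations = 20
LF = 33 - 20 = 13

13


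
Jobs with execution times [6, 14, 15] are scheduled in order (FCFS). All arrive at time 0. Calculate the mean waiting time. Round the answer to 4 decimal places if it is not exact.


FCFS order (as given): [6, 14, 15]
Waiting times:
  Job 1: wait = 0
  Job 2: wait = 6
  Job 3: wait = 20
Sum of waiting times = 26
Average waiting time = 26/3 = 8.6667

8.6667


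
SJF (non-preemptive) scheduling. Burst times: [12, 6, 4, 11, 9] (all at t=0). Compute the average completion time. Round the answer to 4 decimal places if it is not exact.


SJF order (ascending): [4, 6, 9, 11, 12]
Completion times:
  Job 1: burst=4, C=4
  Job 2: burst=6, C=10
  Job 3: burst=9, C=19
  Job 4: burst=11, C=30
  Job 5: burst=12, C=42
Average completion = 105/5 = 21.0

21.0


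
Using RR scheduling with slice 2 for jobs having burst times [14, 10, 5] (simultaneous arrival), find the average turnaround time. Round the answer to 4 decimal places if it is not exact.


Time quantum = 2
Execution trace:
  J1 runs 2 units, time = 2
  J2 runs 2 units, time = 4
  J3 runs 2 units, time = 6
  J1 runs 2 units, time = 8
  J2 runs 2 units, time = 10
  J3 runs 2 units, time = 12
  J1 runs 2 units, time = 14
  J2 runs 2 units, time = 16
  J3 runs 1 units, time = 17
  J1 runs 2 units, time = 19
  J2 runs 2 units, time = 21
  J1 runs 2 units, time = 23
  J2 runs 2 units, time = 25
  J1 runs 2 units, time = 27
  J1 runs 2 units, time = 29
Finish times: [29, 25, 17]
Average turnaround = 71/3 = 23.6667

23.6667
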